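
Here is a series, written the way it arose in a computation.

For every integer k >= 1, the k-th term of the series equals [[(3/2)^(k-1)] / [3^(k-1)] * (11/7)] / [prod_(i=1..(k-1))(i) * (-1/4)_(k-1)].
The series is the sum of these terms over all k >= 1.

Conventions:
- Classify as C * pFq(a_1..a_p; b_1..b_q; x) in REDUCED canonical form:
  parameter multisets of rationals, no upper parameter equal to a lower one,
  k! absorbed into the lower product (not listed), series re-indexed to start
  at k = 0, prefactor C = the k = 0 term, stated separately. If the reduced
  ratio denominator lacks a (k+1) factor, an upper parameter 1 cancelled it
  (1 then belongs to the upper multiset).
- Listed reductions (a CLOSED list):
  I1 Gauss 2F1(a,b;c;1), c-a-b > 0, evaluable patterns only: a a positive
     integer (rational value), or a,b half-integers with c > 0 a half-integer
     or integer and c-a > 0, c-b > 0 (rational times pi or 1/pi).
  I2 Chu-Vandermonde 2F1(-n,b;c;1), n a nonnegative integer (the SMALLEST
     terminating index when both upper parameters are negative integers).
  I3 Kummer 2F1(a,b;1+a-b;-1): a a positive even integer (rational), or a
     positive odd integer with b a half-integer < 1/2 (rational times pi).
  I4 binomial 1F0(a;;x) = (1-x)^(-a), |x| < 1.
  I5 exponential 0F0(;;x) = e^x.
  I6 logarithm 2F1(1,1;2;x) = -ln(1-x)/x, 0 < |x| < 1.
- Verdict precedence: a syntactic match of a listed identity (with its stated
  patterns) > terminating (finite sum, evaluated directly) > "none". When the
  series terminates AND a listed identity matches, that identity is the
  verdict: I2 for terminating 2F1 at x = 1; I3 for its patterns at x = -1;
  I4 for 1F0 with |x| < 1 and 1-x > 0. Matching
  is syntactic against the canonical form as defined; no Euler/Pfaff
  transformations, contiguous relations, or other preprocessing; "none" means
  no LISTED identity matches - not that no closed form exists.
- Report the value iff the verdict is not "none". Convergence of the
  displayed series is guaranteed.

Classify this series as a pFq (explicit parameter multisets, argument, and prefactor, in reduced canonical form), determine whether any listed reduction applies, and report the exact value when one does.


Reduced: x = 1/2, 0F1, upper = {-}, lower = {-1/4}, C = 11/7. Verdict: none here - no I1-I6 shape fits x = 1/2 with lower {-1/4}.

Key step: from the first term 11/7: the two k-th powers (prefactor 11/7) combine into one argument.
Consecutive-term ratio: r(k) = (1/2) * 1 / [(k-1/4) (k+1)] ; factor over Q: parameters, x = (1/2), and C = 11/7.


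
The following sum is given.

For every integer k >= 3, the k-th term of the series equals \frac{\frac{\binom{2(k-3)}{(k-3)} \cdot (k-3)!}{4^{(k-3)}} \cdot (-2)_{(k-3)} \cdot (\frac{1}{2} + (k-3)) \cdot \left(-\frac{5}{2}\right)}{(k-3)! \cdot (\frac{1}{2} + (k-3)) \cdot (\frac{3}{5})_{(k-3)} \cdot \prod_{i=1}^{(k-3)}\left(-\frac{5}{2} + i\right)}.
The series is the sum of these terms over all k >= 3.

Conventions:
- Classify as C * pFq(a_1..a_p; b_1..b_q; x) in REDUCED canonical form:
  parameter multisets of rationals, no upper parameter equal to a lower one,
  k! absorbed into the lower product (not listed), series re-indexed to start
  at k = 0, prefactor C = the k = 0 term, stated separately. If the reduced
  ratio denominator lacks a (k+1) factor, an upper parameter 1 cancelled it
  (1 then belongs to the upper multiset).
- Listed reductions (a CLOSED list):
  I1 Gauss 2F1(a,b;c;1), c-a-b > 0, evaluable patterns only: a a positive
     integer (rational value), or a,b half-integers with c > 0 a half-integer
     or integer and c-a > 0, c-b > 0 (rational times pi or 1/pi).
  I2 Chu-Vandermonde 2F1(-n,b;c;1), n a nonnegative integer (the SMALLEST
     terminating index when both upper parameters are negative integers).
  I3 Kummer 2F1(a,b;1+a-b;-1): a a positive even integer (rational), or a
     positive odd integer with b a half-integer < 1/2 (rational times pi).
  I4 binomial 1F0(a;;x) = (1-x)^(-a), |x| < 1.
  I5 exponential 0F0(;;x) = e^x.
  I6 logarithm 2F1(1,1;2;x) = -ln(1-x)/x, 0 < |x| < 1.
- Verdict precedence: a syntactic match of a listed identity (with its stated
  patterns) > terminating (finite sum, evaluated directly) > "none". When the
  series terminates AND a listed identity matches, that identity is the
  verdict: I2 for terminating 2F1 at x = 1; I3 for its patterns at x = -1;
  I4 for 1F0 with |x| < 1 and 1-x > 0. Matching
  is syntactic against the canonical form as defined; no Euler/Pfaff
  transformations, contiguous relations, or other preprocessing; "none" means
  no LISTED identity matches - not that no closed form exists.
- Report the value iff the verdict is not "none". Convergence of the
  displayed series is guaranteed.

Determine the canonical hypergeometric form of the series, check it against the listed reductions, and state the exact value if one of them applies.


With C = -\frac{5}{2}: the canonical form is 2F2(-2, \frac{1}{2}; -\frac{3}{2}, \frac{3}{5}; 1). Verdict: terminating - upper parameter -2 makes this a finite sum (last index 2), evaluated exactly. Value: -\frac{1135}{144}.

First insight: with t_0 = -\frac{5}{2}, k + 1/2 divides numerator and denominator alike; prefactor -5/2 after cancelling.
Term ratio: r(k) = 1 * (k-2) (k+\frac{1}{2}) / [(k-\frac{3}{2}) (k+\frac{3}{5}) (k+1)] - poly over poly, x = 1 from leading terms; C = -\frac{5}{2} at k = 0.


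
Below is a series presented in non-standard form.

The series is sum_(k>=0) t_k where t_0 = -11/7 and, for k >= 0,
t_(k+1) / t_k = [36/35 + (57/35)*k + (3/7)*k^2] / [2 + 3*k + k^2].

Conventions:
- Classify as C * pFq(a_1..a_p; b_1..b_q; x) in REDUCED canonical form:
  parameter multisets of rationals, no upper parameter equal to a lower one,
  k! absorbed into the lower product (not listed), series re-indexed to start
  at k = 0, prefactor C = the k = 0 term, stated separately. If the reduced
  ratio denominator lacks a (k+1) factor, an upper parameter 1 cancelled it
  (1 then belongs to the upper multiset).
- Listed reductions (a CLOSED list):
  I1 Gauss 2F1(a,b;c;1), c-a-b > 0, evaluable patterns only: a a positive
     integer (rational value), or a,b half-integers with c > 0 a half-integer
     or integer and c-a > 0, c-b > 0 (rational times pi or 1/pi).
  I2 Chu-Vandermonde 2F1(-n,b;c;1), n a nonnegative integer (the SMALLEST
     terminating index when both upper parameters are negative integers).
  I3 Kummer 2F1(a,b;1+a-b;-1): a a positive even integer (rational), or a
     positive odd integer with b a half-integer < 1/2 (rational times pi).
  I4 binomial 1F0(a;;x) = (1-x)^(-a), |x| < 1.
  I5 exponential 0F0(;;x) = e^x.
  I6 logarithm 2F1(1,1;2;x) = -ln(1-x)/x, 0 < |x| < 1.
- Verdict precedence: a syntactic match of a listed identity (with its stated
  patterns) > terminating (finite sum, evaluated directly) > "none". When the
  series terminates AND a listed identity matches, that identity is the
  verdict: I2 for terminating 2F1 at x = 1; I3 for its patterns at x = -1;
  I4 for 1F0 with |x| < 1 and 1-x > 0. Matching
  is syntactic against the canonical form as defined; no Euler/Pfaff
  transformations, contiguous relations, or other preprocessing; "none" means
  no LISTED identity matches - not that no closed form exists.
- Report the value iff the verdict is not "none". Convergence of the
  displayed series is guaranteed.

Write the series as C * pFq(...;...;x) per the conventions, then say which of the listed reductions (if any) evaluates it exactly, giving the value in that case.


With C = -11/7: the canonical form is 2F1(4/5, 3; 2; 3/7). Verdict: none. Every listed pattern misses the 2F1 form at 3/7, upper {4/5, 3}.

Key observation: t_0 being -11/7, factor the ratio over Q (prefactor -11/7): negated roots = parameters.
Adjacent-term ratio: r(k) = (3/7) * (k+4/5) (k+3) / [(k+2) (k+1)] - rational in k. x = (3/7); t_0 = -11/7; negate the roots.


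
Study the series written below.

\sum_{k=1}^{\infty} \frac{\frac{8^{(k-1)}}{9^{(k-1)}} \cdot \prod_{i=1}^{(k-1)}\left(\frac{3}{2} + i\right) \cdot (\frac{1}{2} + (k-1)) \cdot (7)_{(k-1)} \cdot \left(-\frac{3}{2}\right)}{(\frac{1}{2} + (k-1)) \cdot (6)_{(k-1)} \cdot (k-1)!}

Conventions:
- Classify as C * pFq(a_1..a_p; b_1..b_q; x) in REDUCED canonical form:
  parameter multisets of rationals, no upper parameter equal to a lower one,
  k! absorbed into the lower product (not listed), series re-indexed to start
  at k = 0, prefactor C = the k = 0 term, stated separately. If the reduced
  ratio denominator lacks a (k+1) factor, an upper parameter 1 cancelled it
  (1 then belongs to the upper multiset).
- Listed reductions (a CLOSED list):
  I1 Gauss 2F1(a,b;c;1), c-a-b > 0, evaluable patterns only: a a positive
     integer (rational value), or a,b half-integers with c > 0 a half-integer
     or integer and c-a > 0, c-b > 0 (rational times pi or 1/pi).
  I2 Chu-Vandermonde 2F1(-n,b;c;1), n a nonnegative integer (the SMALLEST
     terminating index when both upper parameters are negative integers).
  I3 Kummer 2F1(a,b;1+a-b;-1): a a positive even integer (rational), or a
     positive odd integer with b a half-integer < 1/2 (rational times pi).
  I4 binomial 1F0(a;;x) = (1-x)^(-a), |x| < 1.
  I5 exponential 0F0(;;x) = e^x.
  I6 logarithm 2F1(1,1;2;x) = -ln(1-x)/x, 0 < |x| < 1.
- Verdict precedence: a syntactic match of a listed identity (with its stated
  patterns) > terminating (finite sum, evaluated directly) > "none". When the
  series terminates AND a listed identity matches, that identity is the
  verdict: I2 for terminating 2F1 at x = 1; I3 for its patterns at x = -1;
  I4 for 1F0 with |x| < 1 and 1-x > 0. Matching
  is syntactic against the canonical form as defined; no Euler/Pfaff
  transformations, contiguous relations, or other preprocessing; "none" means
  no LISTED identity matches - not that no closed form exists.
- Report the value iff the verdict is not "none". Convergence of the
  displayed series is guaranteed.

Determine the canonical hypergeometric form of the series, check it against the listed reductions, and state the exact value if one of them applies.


Prefactor -\frac{3}{2}, argument \frac{8}{9}: 2F1 with upper {\frac{5}{2}, 7} over lower {6}. Verdict: none. Every listed pattern misses the 2F1 form at \frac{8}{9}, upper {\frac{5}{2}, 7}.

Structural cue: x = \frac{8}{9} and the two geometric factors (C = -3/2) combine into one argument.
Step ratio: r(k) = \frac{8}{9} * (k+\frac{5}{2}) (k+7) / [(k+6) (k+1)] - rational in k, leading ratio \frac{8}{9}; with t_0 = -\frac{3}{2}, classification follows.


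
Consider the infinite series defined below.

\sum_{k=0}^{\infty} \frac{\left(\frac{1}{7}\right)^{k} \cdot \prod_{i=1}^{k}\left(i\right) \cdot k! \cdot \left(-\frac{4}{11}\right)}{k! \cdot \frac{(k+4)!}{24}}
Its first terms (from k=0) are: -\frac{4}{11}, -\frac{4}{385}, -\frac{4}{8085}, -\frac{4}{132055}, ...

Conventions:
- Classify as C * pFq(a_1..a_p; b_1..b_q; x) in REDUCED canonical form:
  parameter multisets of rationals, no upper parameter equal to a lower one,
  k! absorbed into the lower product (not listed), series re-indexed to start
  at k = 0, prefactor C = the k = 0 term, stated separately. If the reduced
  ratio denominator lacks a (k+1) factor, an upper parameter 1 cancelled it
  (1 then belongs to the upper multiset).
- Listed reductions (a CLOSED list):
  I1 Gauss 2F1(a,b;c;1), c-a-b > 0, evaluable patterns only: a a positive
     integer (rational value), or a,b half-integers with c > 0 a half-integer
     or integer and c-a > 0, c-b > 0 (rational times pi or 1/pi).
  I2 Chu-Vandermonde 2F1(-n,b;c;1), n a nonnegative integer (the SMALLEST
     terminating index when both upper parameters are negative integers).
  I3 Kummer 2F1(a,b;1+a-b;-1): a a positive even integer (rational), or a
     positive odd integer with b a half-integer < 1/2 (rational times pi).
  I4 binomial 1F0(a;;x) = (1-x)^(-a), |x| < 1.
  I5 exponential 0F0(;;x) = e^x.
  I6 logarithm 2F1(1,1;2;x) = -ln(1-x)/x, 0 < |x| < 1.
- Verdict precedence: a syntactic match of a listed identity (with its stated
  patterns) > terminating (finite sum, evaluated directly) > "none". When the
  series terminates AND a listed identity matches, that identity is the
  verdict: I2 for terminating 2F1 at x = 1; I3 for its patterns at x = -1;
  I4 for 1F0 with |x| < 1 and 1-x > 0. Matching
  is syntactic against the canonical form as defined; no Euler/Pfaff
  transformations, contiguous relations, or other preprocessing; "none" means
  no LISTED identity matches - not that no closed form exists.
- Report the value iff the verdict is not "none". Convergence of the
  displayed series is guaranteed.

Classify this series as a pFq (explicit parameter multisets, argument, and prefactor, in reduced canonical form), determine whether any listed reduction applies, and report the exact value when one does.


At argument \frac{1}{7}: a 2F1 with upper {1, 1}, lower {5}, scaled by C = -\frac{4}{11}. Verdict: none here - no I1-I6 shape fits x = \frac{1}{7} with lower {5}.

First insight: t_0 being -\frac{4}{11}, the running product (C = -4/11) telescopes to a rising factorial.
Step ratio: r(k) = \frac{1}{7} * (k+1) (k+1) / [(k+5) (k+1)] ; factor over Q: parameters, x = \frac{1}{7}, and C = -\frac{4}{11}.


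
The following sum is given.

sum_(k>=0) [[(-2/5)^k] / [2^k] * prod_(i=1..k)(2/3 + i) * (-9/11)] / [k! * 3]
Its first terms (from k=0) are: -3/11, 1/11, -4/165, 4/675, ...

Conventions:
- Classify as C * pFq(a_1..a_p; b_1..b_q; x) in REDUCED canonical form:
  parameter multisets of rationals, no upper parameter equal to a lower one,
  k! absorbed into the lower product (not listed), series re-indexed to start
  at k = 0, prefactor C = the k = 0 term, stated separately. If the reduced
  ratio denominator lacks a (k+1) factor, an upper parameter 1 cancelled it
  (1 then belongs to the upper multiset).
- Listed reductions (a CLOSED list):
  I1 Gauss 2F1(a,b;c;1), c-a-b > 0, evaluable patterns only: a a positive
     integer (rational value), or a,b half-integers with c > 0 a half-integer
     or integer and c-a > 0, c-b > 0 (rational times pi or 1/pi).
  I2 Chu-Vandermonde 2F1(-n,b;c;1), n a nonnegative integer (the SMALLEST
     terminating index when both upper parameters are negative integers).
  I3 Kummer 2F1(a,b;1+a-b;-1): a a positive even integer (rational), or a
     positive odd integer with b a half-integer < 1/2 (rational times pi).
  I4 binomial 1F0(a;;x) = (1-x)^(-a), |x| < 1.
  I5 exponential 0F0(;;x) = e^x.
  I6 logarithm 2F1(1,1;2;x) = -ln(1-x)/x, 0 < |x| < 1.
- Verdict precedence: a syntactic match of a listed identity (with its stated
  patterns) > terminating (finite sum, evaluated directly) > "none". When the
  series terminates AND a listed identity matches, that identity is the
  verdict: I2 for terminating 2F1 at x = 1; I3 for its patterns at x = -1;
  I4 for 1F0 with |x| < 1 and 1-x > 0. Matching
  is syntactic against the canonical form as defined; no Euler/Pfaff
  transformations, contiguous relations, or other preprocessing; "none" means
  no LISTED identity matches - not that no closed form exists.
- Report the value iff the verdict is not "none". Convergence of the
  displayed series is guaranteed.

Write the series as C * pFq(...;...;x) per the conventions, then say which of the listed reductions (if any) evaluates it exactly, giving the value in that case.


With C = -3/11: the canonical form is 1F0(5/3; -; -1/5). Verdict (x = -1/5): the binomial series (I4) applies (the 1F0 binomial series: exponent -5/3, x = -1/5). Exact value: (-3/11) * (6/5)^(-5/3).

Key step: from the first term -3/11: the running product (C = -3/11, x = -1/5) telescopes to a rising factorial.
Ratio: r(k) = (-1/5) * (k+5/3) / [(k+1)] ; factor over Q: parameters, x = (-1/5), and C = -3/11.


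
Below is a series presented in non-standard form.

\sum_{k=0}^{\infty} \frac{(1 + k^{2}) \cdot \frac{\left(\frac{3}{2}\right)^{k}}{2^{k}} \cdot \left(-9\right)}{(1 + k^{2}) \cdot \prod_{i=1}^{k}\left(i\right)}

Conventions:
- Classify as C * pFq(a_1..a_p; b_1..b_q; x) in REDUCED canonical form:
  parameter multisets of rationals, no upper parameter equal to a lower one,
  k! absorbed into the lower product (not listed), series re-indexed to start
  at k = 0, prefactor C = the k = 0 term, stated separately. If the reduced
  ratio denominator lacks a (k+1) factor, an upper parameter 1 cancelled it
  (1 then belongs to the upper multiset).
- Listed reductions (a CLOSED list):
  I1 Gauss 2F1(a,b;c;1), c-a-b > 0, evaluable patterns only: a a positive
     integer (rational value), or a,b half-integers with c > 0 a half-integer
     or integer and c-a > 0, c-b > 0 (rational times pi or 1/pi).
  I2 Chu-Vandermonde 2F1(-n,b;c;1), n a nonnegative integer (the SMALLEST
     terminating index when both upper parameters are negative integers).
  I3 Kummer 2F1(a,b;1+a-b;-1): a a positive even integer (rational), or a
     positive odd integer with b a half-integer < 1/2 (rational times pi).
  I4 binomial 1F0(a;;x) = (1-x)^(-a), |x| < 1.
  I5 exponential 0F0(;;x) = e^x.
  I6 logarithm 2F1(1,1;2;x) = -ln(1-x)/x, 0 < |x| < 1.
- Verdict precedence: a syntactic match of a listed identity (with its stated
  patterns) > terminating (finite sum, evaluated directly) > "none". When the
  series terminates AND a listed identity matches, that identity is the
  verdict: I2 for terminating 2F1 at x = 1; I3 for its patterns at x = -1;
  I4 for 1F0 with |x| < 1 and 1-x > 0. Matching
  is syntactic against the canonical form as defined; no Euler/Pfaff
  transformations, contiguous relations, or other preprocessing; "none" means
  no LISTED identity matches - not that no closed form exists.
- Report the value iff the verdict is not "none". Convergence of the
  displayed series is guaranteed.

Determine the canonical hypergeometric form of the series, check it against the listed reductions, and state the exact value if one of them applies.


With C = -9: the canonical form is 0F0(-; -; \frac{3}{4}). Verdict: this is the I5 exponential reduction (the 0F0 exponential series at x = \frac{3}{4}). Sum: \left(-9\right) \cdot e^{\frac{3}{4}}.

Structural cue: t_0 being -9, the two k-th powers (C = -9, x = 3/4) combine into one argument.
Adjacent-term ratio: r(k) = \frac{3}{4} * 1 / [(k+1)] - rational; roots negated = parameters, x = \frac{3}{4}, C = -9.


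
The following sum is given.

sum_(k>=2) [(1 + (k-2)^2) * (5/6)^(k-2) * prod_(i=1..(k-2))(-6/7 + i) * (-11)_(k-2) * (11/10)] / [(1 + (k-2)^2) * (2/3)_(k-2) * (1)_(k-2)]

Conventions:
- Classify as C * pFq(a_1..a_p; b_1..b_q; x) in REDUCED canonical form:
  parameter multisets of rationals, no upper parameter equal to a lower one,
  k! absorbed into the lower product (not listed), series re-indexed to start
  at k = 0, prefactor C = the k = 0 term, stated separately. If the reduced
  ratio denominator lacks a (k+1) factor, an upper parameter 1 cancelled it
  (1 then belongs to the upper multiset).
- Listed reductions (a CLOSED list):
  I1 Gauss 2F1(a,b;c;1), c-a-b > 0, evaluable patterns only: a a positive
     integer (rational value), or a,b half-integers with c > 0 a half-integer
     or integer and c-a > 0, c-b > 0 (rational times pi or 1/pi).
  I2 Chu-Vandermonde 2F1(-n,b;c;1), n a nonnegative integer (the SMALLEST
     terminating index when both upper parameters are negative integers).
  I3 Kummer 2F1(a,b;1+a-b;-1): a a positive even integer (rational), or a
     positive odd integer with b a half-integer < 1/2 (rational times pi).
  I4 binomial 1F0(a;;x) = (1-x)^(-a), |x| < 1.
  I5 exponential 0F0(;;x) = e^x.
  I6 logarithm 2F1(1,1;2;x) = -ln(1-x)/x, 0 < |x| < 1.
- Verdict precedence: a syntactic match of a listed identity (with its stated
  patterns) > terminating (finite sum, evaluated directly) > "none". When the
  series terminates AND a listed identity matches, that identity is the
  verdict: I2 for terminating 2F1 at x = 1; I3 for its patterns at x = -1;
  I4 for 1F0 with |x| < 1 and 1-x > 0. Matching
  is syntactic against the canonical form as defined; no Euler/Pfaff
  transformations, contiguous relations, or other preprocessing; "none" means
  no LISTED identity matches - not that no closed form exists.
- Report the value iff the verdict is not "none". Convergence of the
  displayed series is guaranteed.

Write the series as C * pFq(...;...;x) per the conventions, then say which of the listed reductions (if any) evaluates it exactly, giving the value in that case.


The tell: with t_0 = 11/10, the running product (prefactor 11/10) telescopes to a rising factorial.
Adjacent-term ratio: r(k) = (5/6) * (k-11) (k+1/7) / [(k+2/3) (k+1)] ; factor over Q: parameters, x = (5/6), and C = 11/10.

At argument 5/6: a 2F1 with upper {-11, 1/7}, lower {2/3}, scaled by C = 11/10. Verdict: terminating at k = 11: the factor (-11)_k kills every later term; summing the 12 survivors is exact. Exact value: 71027502090572093/110836598693703680.


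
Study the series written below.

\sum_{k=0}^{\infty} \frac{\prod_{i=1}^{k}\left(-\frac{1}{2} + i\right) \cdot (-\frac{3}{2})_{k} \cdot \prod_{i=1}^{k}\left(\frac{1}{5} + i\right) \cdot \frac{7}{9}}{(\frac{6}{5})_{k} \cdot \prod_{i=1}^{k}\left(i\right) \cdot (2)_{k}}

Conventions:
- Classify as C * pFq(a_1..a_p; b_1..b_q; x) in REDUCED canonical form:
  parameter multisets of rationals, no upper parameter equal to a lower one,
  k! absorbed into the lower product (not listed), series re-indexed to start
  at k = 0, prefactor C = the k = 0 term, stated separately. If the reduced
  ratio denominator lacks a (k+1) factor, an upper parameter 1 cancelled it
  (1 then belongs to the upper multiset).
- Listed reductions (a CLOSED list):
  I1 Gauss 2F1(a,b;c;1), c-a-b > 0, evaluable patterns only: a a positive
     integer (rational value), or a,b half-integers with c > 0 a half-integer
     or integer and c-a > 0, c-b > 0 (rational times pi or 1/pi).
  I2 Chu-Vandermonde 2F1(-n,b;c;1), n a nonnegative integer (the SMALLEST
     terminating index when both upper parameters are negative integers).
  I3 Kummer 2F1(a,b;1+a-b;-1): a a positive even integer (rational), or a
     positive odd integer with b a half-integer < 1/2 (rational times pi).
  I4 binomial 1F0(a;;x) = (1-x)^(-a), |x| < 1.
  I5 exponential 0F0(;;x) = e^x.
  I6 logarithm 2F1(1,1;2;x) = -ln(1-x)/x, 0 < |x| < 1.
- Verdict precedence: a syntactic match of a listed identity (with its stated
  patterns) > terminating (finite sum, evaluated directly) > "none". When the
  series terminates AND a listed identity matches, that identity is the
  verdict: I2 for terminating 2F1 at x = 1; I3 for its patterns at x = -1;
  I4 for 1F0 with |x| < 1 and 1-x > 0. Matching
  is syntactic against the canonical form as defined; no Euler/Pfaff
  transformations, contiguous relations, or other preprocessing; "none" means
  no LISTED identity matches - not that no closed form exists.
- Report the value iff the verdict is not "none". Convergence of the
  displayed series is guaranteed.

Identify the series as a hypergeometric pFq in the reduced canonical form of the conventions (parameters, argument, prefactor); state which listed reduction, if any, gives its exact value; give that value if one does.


First insight: from the first term \frac{7}{9}: the running product (prefactor 7/9) telescopes to a rising factorial.
Ratio: r(k) = 1 * (k-\frac{3}{2}) (k+\frac{1}{2}) / [(k+2) (k+1)] - rational in k. x = 1; t_0 = \frac{7}{9}; negate the roots.

Canonical form: C = \frac{7}{9} times 2F1 with upper {-\frac{3}{2}, \frac{1}{2}}, lower {2}, x = 1. Verdict (x = 1): the half-integer Gauss pattern (I1) applies (x = 1; upper {-\frac{3}{2}, \frac{1}{2}} half-integers, c = 2 in the evaluable pattern). Exact value: \frac{224}{135} / \pi.


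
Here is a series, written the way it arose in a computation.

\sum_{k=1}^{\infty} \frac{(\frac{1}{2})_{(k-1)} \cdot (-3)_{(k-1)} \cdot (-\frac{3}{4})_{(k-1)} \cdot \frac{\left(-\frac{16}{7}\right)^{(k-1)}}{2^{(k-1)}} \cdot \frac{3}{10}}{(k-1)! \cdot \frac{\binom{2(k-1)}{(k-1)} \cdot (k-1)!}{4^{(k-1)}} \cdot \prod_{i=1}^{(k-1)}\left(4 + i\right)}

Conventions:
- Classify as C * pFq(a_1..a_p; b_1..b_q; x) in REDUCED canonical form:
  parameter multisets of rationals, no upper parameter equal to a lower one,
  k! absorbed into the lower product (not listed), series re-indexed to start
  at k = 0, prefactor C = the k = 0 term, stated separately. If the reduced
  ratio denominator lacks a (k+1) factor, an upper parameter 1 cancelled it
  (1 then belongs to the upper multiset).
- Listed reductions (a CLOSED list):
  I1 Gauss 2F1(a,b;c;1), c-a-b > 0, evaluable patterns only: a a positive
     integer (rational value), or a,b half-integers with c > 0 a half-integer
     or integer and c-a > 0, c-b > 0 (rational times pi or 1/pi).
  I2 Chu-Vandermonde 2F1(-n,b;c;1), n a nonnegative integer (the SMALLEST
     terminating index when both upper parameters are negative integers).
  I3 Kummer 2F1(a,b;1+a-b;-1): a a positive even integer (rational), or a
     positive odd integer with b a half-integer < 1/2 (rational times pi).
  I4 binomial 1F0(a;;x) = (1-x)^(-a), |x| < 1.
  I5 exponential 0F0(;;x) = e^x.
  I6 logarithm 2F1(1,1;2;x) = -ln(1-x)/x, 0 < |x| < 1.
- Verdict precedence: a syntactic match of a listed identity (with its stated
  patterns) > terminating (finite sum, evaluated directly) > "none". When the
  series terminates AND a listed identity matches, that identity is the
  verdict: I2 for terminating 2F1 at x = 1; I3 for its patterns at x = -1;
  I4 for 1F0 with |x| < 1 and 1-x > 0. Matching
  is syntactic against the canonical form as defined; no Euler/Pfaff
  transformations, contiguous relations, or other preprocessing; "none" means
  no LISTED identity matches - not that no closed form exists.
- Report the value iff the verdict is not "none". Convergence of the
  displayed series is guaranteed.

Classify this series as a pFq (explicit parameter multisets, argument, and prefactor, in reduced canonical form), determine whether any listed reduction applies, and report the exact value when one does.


The series (x = -\frac{8}{7}) is 2F1: upper {-3, -\frac{3}{4}}, lower {5}, prefactor \frac{3}{10}. Verdict: terminating - upper parameter -3 makes this a finite sum (last index 3), evaluated exactly. Exact value: \frac{16551}{120050}.

The tell: t_0 being \frac{3}{10}, the lower central binomial (C = 3/10) hides (1/2)_k.
Adjacent-term ratio: r(k) = -\frac{8}{7} * (k-3) (k-\frac{3}{4}) / [(k+5) (k+1)] - rational in k, leading ratio -\frac{8}{7}; with t_0 = \frac{3}{10}, classification follows.


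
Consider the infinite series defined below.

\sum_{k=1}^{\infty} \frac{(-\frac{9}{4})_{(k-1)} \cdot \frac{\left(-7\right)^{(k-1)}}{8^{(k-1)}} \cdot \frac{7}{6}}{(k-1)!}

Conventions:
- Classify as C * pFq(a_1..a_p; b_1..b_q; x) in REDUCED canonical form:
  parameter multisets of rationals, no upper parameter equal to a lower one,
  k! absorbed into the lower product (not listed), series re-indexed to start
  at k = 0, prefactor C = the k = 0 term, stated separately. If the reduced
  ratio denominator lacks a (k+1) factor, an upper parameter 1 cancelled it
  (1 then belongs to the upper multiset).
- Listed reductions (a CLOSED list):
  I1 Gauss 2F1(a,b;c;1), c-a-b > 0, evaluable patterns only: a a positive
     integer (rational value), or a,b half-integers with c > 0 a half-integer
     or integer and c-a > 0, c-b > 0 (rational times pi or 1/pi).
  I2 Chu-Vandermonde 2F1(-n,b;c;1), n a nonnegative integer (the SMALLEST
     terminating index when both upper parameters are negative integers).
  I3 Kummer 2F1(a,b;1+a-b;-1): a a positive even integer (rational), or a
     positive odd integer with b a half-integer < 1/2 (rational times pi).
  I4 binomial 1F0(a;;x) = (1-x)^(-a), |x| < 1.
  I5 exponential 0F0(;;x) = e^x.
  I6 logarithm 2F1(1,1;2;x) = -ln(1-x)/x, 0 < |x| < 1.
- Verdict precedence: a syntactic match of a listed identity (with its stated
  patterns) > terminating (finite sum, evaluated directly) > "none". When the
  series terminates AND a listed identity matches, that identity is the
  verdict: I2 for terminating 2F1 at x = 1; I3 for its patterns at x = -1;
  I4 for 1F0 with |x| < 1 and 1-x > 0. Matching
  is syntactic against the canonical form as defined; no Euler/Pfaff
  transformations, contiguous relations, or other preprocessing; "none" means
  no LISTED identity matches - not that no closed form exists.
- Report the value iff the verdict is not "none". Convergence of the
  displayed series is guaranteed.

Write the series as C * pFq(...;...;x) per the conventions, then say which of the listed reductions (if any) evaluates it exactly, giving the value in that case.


x = -\frac{7}{8} here; the reduced form reads 1F0, upper {-\frac{9}{4}}, lower {-}, C = \frac{7}{6}. Verdict: this is the I4 binomial reduction (the 1F0 binomial series: exponent 9/4, x = -\frac{7}{8}). Sum: \frac{7}{6} \cdot \left(\frac{15}{8}\right)^{\frac{9}{4}}.

First insight: t_0 being \frac{7}{6}, the two geometric factors (C = 7/6) combine into one argument.
Ratio: r(k) = -\frac{7}{8} * (k-\frac{9}{4}) / [(k+1)] - rational; roots negated = parameters, x = -\frac{7}{8}, C = \frac{7}{6}.


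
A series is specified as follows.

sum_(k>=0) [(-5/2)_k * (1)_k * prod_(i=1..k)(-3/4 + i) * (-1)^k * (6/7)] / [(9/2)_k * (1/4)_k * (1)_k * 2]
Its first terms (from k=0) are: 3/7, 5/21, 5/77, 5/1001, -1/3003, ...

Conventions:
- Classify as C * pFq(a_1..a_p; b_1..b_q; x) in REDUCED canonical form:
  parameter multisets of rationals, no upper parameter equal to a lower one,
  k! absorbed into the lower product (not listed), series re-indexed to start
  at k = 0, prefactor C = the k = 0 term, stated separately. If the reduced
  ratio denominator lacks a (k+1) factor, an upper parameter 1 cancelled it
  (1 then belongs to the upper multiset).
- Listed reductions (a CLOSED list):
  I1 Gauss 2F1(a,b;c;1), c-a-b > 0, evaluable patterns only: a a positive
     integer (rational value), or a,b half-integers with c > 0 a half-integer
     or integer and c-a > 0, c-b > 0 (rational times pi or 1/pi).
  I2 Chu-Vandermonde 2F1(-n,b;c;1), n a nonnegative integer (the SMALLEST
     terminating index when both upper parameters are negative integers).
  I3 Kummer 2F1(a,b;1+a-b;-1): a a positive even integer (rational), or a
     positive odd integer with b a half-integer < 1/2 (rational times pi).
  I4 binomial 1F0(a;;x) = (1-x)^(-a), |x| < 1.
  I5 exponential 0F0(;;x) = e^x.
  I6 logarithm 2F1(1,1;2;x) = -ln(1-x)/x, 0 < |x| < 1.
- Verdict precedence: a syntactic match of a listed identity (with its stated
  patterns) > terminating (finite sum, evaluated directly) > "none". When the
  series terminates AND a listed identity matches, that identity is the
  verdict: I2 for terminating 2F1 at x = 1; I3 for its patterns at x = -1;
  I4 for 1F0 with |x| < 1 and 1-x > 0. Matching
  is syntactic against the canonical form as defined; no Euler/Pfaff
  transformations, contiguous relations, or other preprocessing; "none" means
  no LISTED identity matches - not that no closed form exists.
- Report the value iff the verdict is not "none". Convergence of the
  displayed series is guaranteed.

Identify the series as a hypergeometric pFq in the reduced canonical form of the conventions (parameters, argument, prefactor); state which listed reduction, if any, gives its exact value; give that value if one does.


At argument -1: a 2F1 with upper {-5/2, 1}, lower {9/2}, scaled by C = 3/7. Verdict: this is Kummer (I3) (x = -1; c = 9/2 equals 1+a-b for upper {-5/2, 1}: listed pattern). Hence: (15/64) * pi.

Key step: from the first term 3/7: (1)_k (prefactor 3/7) is k! itself.
Consecutive-term ratio: r(k) = (-1) * (k-5/2) (k+1) / [(k+9/2) (k+1)] - rational; roots negated = parameters, x = (-1), C = 3/7.


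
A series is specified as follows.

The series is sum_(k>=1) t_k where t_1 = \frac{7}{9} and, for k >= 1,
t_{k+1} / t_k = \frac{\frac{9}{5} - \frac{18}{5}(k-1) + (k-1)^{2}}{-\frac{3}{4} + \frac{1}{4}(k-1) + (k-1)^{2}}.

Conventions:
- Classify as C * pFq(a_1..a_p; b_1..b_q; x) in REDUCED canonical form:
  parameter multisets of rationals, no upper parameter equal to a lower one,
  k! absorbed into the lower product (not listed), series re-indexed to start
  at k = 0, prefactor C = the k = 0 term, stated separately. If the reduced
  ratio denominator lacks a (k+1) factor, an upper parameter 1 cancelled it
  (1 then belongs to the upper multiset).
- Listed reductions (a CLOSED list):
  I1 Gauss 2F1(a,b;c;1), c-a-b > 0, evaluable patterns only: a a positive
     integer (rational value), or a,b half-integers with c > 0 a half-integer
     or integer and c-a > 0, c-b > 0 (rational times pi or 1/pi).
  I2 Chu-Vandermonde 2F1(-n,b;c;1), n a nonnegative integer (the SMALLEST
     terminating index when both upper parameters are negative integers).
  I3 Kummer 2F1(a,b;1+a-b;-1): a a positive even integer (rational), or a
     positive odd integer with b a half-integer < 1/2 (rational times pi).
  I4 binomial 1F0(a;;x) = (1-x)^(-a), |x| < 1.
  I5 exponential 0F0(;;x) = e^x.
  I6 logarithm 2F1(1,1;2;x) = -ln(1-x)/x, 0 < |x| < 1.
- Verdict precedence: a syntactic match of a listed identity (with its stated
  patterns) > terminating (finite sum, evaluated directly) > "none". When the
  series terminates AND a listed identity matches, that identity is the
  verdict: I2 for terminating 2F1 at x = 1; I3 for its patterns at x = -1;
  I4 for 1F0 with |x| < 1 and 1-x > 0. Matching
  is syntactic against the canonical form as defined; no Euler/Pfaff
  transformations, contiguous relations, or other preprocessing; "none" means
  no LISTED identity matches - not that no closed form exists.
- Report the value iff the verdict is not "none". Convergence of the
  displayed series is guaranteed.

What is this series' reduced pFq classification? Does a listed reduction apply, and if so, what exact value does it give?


The series (x = 1) is 2F1: upper {-3, -\frac{3}{5}}, lower {-\frac{3}{4}}, prefactor \frac{7}{9}. Verdict: Vandermonde's identity (I2) matches (terminating 2F1 at x = 1 with n = 3, b = -3/5, c = -\frac{3}{4}). Its exact value is \frac{4403}{5625}.

Key observation: t_0 = \frac{7}{9} here, and roots of the ratio polynomials (prefactor 7/9) are the negated parameters.
Consecutive-term ratio: r(k) = 1 * (k-3) (k-\frac{3}{5}) / [(k-\frac{3}{4}) (k+1)] - poly over poly, x = 1 from leading terms; C = \frac{7}{9} at k = 0.


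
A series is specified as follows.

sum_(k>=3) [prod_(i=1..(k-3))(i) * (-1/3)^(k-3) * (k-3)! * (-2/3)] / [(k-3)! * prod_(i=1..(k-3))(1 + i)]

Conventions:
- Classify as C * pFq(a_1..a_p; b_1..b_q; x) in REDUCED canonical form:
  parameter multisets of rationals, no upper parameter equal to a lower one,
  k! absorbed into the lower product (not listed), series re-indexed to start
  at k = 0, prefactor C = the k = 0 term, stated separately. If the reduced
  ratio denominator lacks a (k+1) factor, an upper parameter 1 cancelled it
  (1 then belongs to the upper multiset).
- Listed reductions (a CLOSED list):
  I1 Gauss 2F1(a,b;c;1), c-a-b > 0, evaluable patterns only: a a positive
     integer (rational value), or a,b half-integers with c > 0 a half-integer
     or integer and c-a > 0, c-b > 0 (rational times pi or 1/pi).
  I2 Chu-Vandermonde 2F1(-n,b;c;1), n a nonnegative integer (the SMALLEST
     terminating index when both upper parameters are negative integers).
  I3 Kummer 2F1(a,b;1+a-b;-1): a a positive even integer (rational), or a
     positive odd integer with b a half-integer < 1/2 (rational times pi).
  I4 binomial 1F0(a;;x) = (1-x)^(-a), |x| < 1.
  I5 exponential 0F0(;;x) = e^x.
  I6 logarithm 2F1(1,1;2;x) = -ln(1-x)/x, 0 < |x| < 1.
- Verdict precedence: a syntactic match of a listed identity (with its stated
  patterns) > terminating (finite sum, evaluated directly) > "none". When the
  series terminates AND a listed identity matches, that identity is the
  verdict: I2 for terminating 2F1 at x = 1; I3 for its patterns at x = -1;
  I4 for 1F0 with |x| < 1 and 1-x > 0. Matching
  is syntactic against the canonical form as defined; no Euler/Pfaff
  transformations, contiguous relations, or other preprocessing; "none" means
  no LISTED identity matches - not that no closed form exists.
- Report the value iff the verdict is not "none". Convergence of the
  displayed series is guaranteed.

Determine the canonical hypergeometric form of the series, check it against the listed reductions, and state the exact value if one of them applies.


Classification (C = -2/3): 2F1 with upper {1, 1}, lower {2}, argument x = -1/3. Verdict: the logarithmic series (I6) matches (the logarithm: parameters (1,1;2), x = -1/3). Its exact value is (-2) * ln(4/3).

Structural cue: t_0 = -2/3 here, and the lower running product (prefactor -2/3) is a rising factorial.
Consecutive-term ratio: r(k) = (-1/3) * (k+1) (k+1) / [(k+2) (k+1)] - rational in k, leading ratio (-1/3); with t_0 = -2/3, classification follows.


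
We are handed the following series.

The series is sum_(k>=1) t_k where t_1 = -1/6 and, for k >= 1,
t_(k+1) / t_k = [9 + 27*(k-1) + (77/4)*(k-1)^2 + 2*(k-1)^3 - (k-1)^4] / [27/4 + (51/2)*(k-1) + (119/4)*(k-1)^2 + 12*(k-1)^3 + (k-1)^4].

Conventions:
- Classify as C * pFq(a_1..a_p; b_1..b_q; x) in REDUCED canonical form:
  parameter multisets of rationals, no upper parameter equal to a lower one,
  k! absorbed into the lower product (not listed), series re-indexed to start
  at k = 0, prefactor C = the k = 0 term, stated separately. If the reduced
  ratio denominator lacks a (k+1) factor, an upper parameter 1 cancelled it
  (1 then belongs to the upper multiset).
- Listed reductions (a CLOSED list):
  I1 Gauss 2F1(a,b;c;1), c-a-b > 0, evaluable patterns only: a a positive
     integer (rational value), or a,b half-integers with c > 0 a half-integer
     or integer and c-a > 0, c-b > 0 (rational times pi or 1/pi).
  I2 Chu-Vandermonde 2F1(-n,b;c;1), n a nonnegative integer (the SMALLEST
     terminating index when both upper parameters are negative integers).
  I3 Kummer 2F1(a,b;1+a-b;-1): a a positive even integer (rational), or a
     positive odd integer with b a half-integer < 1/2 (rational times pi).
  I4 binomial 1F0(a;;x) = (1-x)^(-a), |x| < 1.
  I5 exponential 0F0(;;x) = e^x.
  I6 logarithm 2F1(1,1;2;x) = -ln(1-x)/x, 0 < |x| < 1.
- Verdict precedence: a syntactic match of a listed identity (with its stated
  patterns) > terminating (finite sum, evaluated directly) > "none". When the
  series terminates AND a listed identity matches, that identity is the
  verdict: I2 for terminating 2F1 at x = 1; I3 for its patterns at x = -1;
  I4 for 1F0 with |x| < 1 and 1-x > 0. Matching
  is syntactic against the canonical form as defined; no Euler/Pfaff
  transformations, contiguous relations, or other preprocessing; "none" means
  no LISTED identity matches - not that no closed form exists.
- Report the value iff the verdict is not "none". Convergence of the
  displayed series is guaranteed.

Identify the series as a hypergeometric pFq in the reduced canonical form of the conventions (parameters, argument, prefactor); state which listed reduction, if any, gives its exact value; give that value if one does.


x = -1 here; the reduced form reads 2F1, upper {-6, 2}, lower {9}, C = -1/6. Verdict: the Kummer evaluation I3 applies (x = -1; c = 9 equals 1+a-b for upper {-6, 2}: listed pattern). Exact value: -2/3.

Key step: from the first term -1/6: roots of the ratio polynomials (C = -1/6) are the negated parameters.
Step ratio: r(k) = (-1) * (k-6) (k+2) / [(k+9) (k+1)] - rational; roots negated = parameters, x = (-1), C = -1/6.


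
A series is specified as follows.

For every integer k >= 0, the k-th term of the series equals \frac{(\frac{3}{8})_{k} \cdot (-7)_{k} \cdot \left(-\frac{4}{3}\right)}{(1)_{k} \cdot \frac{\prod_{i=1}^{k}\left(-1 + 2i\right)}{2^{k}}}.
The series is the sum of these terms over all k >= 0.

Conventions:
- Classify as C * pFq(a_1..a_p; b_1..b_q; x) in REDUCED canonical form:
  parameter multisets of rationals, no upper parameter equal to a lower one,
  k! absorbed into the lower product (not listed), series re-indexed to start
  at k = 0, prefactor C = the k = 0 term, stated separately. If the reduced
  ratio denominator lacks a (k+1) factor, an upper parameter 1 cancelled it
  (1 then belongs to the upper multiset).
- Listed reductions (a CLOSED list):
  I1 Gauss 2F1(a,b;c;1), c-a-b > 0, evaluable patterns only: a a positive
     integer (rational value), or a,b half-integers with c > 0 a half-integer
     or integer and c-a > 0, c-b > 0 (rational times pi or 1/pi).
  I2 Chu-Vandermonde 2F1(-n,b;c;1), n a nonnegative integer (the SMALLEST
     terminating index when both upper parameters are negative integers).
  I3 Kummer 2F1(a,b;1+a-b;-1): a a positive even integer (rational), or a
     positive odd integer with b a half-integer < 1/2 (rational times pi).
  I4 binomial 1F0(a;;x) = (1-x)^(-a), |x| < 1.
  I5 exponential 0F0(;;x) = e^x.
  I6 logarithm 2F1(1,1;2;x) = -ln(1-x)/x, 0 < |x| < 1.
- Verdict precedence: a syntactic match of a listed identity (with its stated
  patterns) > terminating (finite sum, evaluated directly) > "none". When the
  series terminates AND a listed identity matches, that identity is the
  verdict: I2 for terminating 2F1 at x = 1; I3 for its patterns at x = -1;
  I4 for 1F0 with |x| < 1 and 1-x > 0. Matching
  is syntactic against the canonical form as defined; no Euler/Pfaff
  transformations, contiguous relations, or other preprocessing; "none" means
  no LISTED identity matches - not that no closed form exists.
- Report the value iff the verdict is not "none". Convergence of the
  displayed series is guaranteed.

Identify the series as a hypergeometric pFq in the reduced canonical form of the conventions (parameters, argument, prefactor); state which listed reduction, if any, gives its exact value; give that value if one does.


Prefactor -\frac{4}{3}, argument 1: 2F1 with upper {-7, \frac{3}{8}} over lower {\frac{1}{2}}. Verdict: Chu-Vandermonde (I2) applies (terminating 2F1 at x = 1 with n = 7, b = 3/8, c = \frac{1}{2}). Value: -\frac{24395}{159744}.

Structural cue: t_0 being -\frac{4}{3}, (1)_k (C = -4/3) is k! itself.
Adjacent-term ratio: r(k) = 1 * (k-7) (k+\frac{3}{8}) / [(k+\frac{1}{2}) (k+1)] - rational in k, leading ratio 1; with t_0 = -\frac{4}{3}, classification follows.
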